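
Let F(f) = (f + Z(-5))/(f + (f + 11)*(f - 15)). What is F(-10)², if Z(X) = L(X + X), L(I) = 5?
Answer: 1/49 ≈ 0.020408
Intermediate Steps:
Z(X) = 5
F(f) = (5 + f)/(f + (-15 + f)*(11 + f)) (F(f) = (f + 5)/(f + (f + 11)*(f - 15)) = (5 + f)/(f + (11 + f)*(-15 + f)) = (5 + f)/(f + (-15 + f)*(11 + f)))
F(-10)² = ((5 - 10)/(-165 + (-10)² - 3*(-10)))² = (-5/(-165 + 100 + 30))² = (-5/(-35))² = (-1/35*(-5))² = (⅐)² = 1/49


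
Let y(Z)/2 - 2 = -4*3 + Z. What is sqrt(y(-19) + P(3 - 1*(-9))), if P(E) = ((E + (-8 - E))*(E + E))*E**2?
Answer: I*sqrt(27706) ≈ 166.45*I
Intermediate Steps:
y(Z) = -20 + 2*Z (y(Z) = 4 + 2*(-4*3 + Z) = 4 + 2*(-12 + Z) = 4 + (-24 + 2*Z) = -20 + 2*Z)
P(E) = -16*E**3 (P(E) = (-16*E)*E**2 = -16*E**3)
sqrt(y(-19) + P(3 - 1*(-9))) = sqrt((-20 + 2*(-19)) - 16*(3 - 1*(-9))**3) = sqrt((-20 - 38) - 16*(3 + 9)**3) = sqrt(-58 - 16*12**3) = sqrt(-58 - 16*1728) = sqrt(-58 - 27648) = sqrt(-27706) = I*sqrt(27706)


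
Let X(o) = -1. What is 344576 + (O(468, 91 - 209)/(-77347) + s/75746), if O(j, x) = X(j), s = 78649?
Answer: 2018782405964461/5858725862 ≈ 3.4458e+5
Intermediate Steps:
O(j, x) = -1
344576 + (O(468, 91 - 209)/(-77347) + s/75746) = 344576 + (-1/(-77347) + 78649/75746) = 344576 + (-1*(-1/77347) + 78649*(1/75746)) = 344576 + (1/77347 + 78649/75746) = 344576 + 6083339949/5858725862 = 2018782405964461/5858725862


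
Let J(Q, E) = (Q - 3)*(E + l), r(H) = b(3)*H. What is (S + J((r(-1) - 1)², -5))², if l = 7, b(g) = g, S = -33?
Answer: 49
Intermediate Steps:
r(H) = 3*H
J(Q, E) = (-3 + Q)*(7 + E) (J(Q, E) = (Q - 3)*(E + 7) = (-3 + Q)*(7 + E))
(S + J((r(-1) - 1)², -5))² = (-33 + (-21 - 3*(-5) + 7*(3*(-1) - 1)² - 5*(3*(-1) - 1)²))² = (-33 + (-21 + 15 + 7*(-3 - 1)² - 5*(-3 - 1)²))² = (-33 + (-21 + 15 + 7*(-4)² - 5*(-4)²))² = (-33 + (-21 + 15 + 7*16 - 5*16))² = (-33 + (-21 + 15 + 112 - 80))² = (-33 + 26)² = (-7)² = 49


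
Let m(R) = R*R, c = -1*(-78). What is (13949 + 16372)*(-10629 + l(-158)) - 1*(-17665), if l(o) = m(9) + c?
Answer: -317443205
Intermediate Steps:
c = 78
m(R) = R**2
l(o) = 159 (l(o) = 9**2 + 78 = 81 + 78 = 159)
(13949 + 16372)*(-10629 + l(-158)) - 1*(-17665) = (13949 + 16372)*(-10629 + 159) - 1*(-17665) = 30321*(-10470) + 17665 = -317460870 + 17665 = -317443205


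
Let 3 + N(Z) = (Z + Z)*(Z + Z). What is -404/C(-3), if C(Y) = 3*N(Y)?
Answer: -404/99 ≈ -4.0808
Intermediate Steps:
N(Z) = -3 + 4*Z² (N(Z) = -3 + (Z + Z)*(Z + Z) = -3 + (2*Z)*(2*Z) = -3 + 4*Z²)
C(Y) = -9 + 12*Y² (C(Y) = 3*(-3 + 4*Y²) = -9 + 12*Y²)
-404/C(-3) = -404/(-9 + 12*(-3)²) = -404/(-9 + 12*9) = -404/(-9 + 108) = -404/99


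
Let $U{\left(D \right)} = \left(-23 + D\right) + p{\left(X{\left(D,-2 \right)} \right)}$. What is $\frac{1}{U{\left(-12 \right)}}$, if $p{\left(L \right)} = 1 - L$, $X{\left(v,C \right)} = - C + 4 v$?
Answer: $\frac{1}{12} \approx 0.083333$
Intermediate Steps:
$U{\left(D \right)} = -24 - 3 D$ ($U{\left(D \right)} = \left(-23 + D\right) - \left(-1 + 2 + 4 D\right) = \left(-23 + D\right) - \left(1 + 4 D\right) = -24 - 3 D$)
$\frac{1}{U{\left(-12 \right)}} = \frac{1}{-24 - -36} = \frac{1}{-24 + 36} = \frac{1}{12}$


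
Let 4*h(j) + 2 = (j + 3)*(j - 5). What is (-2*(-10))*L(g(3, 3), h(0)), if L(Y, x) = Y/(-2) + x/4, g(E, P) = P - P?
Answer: -85/4 ≈ -21.250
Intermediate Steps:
g(E, P) = 0
h(j) = -1/2 + (-5 + j)*(3 + j)/4 (h(j) = -1/2 + ((j + 3)*(j - 5))/4 = -1/2 + ((3 + j)*(-5 + j))/4 = -1/2 + ((-5 + j)*(3 + j))/4 = -1/2 + (-5 + j)*(3 + j)/4)
L(Y, x) = -Y/2 + x/4 (L(Y, x) = Y*(-1/2) + x*(1/4) = -Y/2 + x/4)
(-2*(-10))*L(g(3, 3), h(0)) = (-2*(-10))*(-1/2*0 + (-17/4 - 1/2*0 + (1/4)*0**2)/4) = 20*(0 + (-17/4 + 0 + (1/4)*0)/4) = 20*(0 + (-17/4 + 0 + 0)/4) = 20*(0 + (1/4)*(-17/4)) = 20*(0 - 17/16) = 20*(-17/16) = -85/4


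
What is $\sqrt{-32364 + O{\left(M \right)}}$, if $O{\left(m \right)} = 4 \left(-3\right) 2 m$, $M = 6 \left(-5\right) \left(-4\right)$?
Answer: $6 i \sqrt{979} \approx 187.73 i$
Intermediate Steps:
$M = 120$ ($M = \left(-30\right) \left(-4\right) = 120$)
$O{\left(m \right)} = - 24 m$ ($O{\left(m \right)} = \left(-12\right) 2 m = - 24 m$)
$\sqrt{-32364 + O{\left(M \right)}} = \sqrt{-32364 - 2880} = \sqrt{-35244} = 6 i \sqrt{979}$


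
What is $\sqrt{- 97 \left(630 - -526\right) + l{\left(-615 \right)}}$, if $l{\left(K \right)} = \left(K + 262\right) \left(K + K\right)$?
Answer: $\sqrt{322058} \approx 567.5$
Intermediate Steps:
$l{\left(K \right)} = 2 K \left(262 + K\right)$ ($l{\left(K \right)} = \left(262 + K\right) 2 K = 2 K \left(262 + K\right)$)
$\sqrt{- 97 \left(630 - -526\right) + l{\left(-615 \right)}} = \sqrt{- 97 \left(630 - -526\right) + 2 \left(-615\right) \left(262 - 615\right)} = \sqrt{- 97 \left(630 + 526\right) + 2 \left(-615\right) \left(-353\right)} = \sqrt{\left(-97\right) 1156 + 434190} = \sqrt{-112132 + 434190} = \sqrt{322058}$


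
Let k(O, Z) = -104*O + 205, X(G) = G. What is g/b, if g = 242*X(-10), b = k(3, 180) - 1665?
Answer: 605/443 ≈ 1.3657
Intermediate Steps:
k(O, Z) = 205 - 104*O
b = -1772 (b = (205 - 104*3) - 1665 = (205 - 312) - 1665 = -107 - 1665 = -1772)
g = -2420 (g = 242*(-10) = -2420)
g/b = -2420/(-1772) = -2420*(-1/1772) = 605/443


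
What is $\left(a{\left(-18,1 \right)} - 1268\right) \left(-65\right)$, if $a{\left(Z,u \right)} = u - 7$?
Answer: $82810$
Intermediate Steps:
$a{\left(Z,u \right)} = -7 + u$
$\left(a{\left(-18,1 \right)} - 1268\right) \left(-65\right) = \left(\left(-7 + 1\right) - 1268\right) \left(-65\right) = \left(-6 - 1268\right) \left(-65\right) = \left(-1274\right) \left(-65\right) = 82810$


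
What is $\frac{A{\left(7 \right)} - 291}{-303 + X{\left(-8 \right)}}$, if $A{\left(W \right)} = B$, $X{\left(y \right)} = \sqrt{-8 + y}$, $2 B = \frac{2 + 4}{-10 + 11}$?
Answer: $\frac{87264}{91825} + \frac{1152 i}{91825} \approx 0.95033 + 0.012546 i$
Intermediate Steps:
$B = 3$ ($B = \frac{\left(2 + 4\right) \frac{1}{-10 + 11}}{2} = \frac{6 \cdot 1^{-1}}{2} = \frac{6 \cdot 1}{2} = \frac{1}{2} \cdot 6 = 3$)
$A{\left(W \right)} = 3$
$\frac{A{\left(7 \right)} - 291}{-303 + X{\left(-8 \right)}} = \frac{3 - 291}{-303 + \sqrt{-8 - 8}} = - \frac{288}{-303 + \sqrt{-16}} = - \frac{288}{-303 + 4 i} = - 288 \frac{-303 - 4 i}{91825} = - \frac{288 \left(-303 - 4 i\right)}{91825}$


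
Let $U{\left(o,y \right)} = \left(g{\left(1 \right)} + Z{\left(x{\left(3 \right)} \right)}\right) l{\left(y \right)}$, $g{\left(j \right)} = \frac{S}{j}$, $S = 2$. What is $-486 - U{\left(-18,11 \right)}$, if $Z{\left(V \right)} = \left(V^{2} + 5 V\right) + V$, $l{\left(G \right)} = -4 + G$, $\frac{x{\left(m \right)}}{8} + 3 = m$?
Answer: $-500$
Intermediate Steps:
$x{\left(m \right)} = -24 + 8 m$
$Z{\left(V \right)} = V^{2} + 6 V$
$g{\left(j \right)} = \frac{2}{j}$
$U{\left(o,y \right)} = -8 + 2 y$ ($U{\left(o,y \right)} = \left(\frac{2}{1} + \left(-24 + 8 \cdot 3\right) \left(6 + \left(-24 + 8 \cdot 3\right)\right)\right) \left(-4 + y\right) = \left(2 \cdot 1 + \left(-24 + 24\right) \left(6 + \left(-24 + 24\right)\right)\right) \left(-4 + y\right) = \left(2 + 0 \left(6 + 0\right)\right) \left(-4 + y\right) = \left(2 + 0 \cdot 6\right) \left(-4 + y\right) = \left(2 + 0\right) \left(-4 + y\right) = 2 \left(-4 + y\right) = -8 + 2 y$)
$-486 - U{\left(-18,11 \right)} = -486 - \left(-8 + 2 \cdot 11\right) = -486 - \left(-8 + 22\right) = -486 - 14 = -500$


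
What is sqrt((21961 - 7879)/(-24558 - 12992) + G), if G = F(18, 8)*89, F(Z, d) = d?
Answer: 17*sqrt(34719481)/3755 ≈ 26.676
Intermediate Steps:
G = 712 (G = 8*89 = 712)
sqrt((21961 - 7879)/(-24558 - 12992) + G) = sqrt((21961 - 7879)/(-24558 - 12992) + 712) = sqrt(14082/(-37550) + 712) = sqrt(14082*(-1/37550) + 712) = sqrt(-7041/18775 + 712) = sqrt(13360759/18775) = 17*sqrt(34719481)/3755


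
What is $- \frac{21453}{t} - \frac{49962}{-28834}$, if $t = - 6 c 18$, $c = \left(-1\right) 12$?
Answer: $- \frac{92304175}{6228144} \approx -14.82$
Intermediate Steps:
$c = -12$
$t = 1296$ ($t = \left(-6\right) \left(-12\right) 18 = 72 \cdot 18 = 1296$)
$- \frac{21453}{t} - \frac{49962}{-28834} = - \frac{21453}{1296} - \frac{49962}{-28834} = \left(-21453\right) \frac{1}{1296} - - \frac{24981}{14417} = - \frac{7151}{432} + \frac{24981}{14417} = - \frac{92304175}{6228144}$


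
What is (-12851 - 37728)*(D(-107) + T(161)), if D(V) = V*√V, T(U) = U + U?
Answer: -16286438 + 5411953*I*√107 ≈ -1.6286e+7 + 5.5982e+7*I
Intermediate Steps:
T(U) = 2*U
D(V) = V^(3/2)
(-12851 - 37728)*(D(-107) + T(161)) = (-12851 - 37728)*((-107)^(3/2) + 2*161) = -50579*(-107*I*√107 + 322) = -50579*(322 - 107*I*√107) = -16286438 + 5411953*I*√107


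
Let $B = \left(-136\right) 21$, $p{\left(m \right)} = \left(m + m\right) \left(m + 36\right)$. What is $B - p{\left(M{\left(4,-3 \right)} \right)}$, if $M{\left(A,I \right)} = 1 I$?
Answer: $-2658$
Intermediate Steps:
$M{\left(A,I \right)} = I$
$p{\left(m \right)} = 2 m \left(36 + m\right)$
$B = -2856$
$B - p{\left(M{\left(4,-3 \right)} \right)} = -2856 - 2 \left(-3\right) \left(36 - 3\right) = -2856 - 2 \left(-3\right) 33 = -2856 - -198 = -2856 + 198 = -2658$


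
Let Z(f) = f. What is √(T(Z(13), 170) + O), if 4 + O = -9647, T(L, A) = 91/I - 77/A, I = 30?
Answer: I*√627388485/255 ≈ 98.226*I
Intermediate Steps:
T(L, A) = 91/30 - 77/A
O = -9651 (O = -4 - 9647 = -9651)
√(T(Z(13), 170) + O) = √((91/30 - 77/170) - 9651) = √(658/255 - 9651) = √(-2460347/255) = I*√627388485/255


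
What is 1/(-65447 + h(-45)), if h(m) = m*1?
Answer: -1/65492 ≈ -1.5269e-5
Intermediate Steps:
h(m) = m
1/(-65447 + h(-45)) = 1/(-65447 - 45) = 1/(-65492) = -1/65492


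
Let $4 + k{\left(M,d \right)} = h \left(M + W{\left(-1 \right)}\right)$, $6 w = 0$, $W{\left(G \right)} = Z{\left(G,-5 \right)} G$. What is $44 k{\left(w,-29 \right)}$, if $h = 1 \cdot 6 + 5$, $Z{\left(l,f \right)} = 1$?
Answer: $-660$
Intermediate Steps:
$W{\left(G \right)} = G$ ($W{\left(G \right)} = 1 G = G$)
$w = 0$ ($w = \frac{1}{6} \cdot 0 = 0$)
$h = 11$ ($h = 6 + 5 = 11$)
$k{\left(M,d \right)} = -15 + 11 M$ ($k{\left(M,d \right)} = -4 + 11 \left(M - 1\right) = -4 + 11 \left(-1 + M\right) = -4 + \left(-11 + 11 M\right) = -15 + 11 M$)
$44 k{\left(w,-29 \right)} = 44 \left(-15 + 11 \cdot 0\right) = 44 \left(-15 + 0\right) = 44 \left(-15\right) = -660$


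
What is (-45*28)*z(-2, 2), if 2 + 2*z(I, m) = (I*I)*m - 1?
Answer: -3150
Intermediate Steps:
z(I, m) = -3/2 + m*I²/2 (z(I, m) = -1 + ((I*I)*m - 1)/2 = -1 + (I²*m - 1)/2 = -1 + (m*I² - 1)/2 = -1 + (-1 + m*I²)/2 = -1 + (-½ + m*I²/2) = -3/2 + m*I²/2)
(-45*28)*z(-2, 2) = (-45*28)*(-3/2 + (½)*2*(-2)²) = -1260*(-3/2 + (½)*2*4) = -1260*(-3/2 + 4) = -1260*5/2 = -3150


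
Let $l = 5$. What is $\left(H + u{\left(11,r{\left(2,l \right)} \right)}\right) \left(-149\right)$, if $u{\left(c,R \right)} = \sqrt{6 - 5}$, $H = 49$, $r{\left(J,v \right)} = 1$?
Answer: $-7450$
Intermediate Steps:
$u{\left(c,R \right)} = 1$ ($u{\left(c,R \right)} = \sqrt{1} = 1$)
$\left(H + u{\left(11,r{\left(2,l \right)} \right)}\right) \left(-149\right) = \left(49 + 1\right) \left(-149\right) = 50 \left(-149\right) = -7450$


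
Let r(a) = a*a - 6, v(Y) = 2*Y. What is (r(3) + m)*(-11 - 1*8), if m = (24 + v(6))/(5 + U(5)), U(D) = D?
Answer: -627/5 ≈ -125.40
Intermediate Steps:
r(a) = -6 + a**2 (r(a) = a**2 - 6 = -6 + a**2)
m = 18/5 (m = (24 + 2*6)/(5 + 5) = (24 + 12)/10 = 36*(1/10) = 18/5 ≈ 3.6000)
(r(3) + m)*(-11 - 1*8) = ((-6 + 3**2) + 18/5)*(-11 - 1*8) = ((-6 + 9) + 18/5)*(-11 - 8) = (3 + 18/5)*(-19) = (33/5)*(-19) = -627/5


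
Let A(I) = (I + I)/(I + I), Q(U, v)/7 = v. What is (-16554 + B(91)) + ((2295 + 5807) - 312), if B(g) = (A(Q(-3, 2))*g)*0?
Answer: -8764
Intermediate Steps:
Q(U, v) = 7*v
A(I) = 1 (A(I) = (2*I)/((2*I)) = (2*I)*(1/(2*I)) = 1)
B(g) = 0 (B(g) = (1*g)*0 = g*0 = 0)
(-16554 + B(91)) + ((2295 + 5807) - 312) = (-16554 + 0) + ((2295 + 5807) - 312) = -16554 + (8102 - 312) = -16554 + 7790 = -8764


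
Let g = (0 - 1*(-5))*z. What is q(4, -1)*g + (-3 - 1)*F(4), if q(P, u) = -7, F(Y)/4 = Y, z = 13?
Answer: -519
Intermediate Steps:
F(Y) = 4*Y
g = 65 (g = (0 - 1*(-5))*13 = (0 + 5)*13 = 5*13 = 65)
q(4, -1)*g + (-3 - 1)*F(4) = -7*65 + (-3 - 1)*(4*4) = -455 - 4*16 = -455 - 64 = -519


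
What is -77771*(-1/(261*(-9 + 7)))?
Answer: -77771/522 ≈ -148.99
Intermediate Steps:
-77771*(-1/(261*(-9 + 7))) = -77771/(-2*(-9)*29) = -77771/(18*29) = -77771/522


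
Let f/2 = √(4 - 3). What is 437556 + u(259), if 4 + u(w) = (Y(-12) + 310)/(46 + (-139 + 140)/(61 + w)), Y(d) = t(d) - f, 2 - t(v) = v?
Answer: 920186576/2103 ≈ 4.3756e+5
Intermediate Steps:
t(v) = 2 - v
f = 2 (f = 2*√(4 - 3) = 2*√1 = 2*1 = 2)
Y(d) = -d (Y(d) = (2 - d) - 1*2 = (2 - d) - 2 = -d)
u(w) = -4 + 322/(46 + 1/(61 + w)) (u(w) = -4 + (-1*(-12) + 310)/(46 + (-139 + 140)/(61 + w)) = -4 + (12 + 310)/(46 + 1/(61 + w)) = -4 + 322/(46 + 1/(61 + w)))
437556 + u(259) = 437556 + 2*(4207 + 69*259)/(2807 + 46*259) = 437556 + 2*(4207 + 17871)/(2807 + 11914) = 437556 + 2*22078/14721 = 437556 + 2*(1/14721)*22078 = 437556 + 6308/2103 = 920186576/2103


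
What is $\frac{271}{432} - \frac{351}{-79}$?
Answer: $\frac{173041}{34128} \approx 5.0704$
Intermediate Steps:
$\frac{271}{432} - \frac{351}{-79} = 271 \cdot \frac{1}{432} - - \frac{351}{79} = \frac{271}{432} + \frac{351}{79} = \frac{173041}{34128}$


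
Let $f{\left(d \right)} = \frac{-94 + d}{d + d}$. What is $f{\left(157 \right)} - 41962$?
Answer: $- \frac{13176005}{314} \approx -41962.0$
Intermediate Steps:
$f{\left(d \right)} = \frac{-94 + d}{2 d}$
$f{\left(157 \right)} - 41962 = \frac{-94 + 157}{2 \cdot 157} - 41962 = \frac{1}{2} \cdot \frac{1}{157} \cdot 63 - 41962 = \frac{63}{314} - 41962 = - \frac{13176005}{314}$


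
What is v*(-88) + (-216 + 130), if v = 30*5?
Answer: -13286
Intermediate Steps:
v = 150
v*(-88) + (-216 + 130) = 150*(-88) + (-216 + 130) = -13200 - 86 = -13286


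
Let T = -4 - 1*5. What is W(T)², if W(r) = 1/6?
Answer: 1/36 ≈ 0.027778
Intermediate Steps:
T = -9 (T = -4 - 5 = -9)
W(r) = ⅙
W(T)² = (⅙)² = 1/36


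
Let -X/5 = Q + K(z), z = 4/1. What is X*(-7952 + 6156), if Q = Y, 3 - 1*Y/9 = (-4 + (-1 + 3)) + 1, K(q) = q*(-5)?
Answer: 143680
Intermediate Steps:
z = 4 (z = 4*1 = 4)
K(q) = -5*q
Y = 36 (Y = 27 - 9*((-4 + (-1 + 3)) + 1) = 27 - 9*((-4 + 2) + 1) = 27 - 9*(-2 + 1) = 27 - 9*(-1) = 27 + 9 = 36)
Q = 36
X = -80 (X = -5*(36 - 5*4) = -5*(36 - 20) = -5*16 = -80)
X*(-7952 + 6156) = -80*(-7952 + 6156) = -80*(-1796) = 143680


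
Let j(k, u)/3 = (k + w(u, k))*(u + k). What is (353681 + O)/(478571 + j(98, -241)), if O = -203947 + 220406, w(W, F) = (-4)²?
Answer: 74028/85933 ≈ 0.86146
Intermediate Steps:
w(W, F) = 16
O = 16459
j(k, u) = 3*(16 + k)*(k + u) (j(k, u) = 3*((k + 16)*(u + k)) = 3*((16 + k)*(k + u)) = 3*(16 + k)*(k + u))
(353681 + O)/(478571 + j(98, -241)) = (353681 + 16459)/(478571 + (3*98² + 48*98 + 48*(-241) + 3*98*(-241))) = 370140/(478571 + (3*9604 + 4704 - 11568 - 70854)) = 370140/(478571 + (28812 + 4704 - 11568 - 70854)) = 370140/(478571 - 48906) = 370140/429665 = 370140*(1/429665) = 74028/85933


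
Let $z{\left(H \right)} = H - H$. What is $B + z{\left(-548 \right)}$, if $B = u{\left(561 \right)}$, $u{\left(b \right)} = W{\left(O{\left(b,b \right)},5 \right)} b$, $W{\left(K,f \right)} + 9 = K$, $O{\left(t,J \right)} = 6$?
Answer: $-1683$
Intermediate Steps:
$z{\left(H \right)} = 0$
$W{\left(K,f \right)} = -9 + K$
$u{\left(b \right)} = - 3 b$ ($u{\left(b \right)} = \left(-9 + 6\right) b = - 3 b$)
$B = -1683$ ($B = \left(-3\right) 561 = -1683$)
$B + z{\left(-548 \right)} = -1683 + 0 = -1683$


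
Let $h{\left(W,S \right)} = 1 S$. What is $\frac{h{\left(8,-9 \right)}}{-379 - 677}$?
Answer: $\frac{3}{352} \approx 0.0085227$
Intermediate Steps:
$h{\left(W,S \right)} = S$
$\frac{h{\left(8,-9 \right)}}{-379 - 677} = \frac{1}{-379 - 677} \left(-9\right) = \frac{1}{-1056} \left(-9\right) = \left(- \frac{1}{1056}\right) \left(-9\right) = \frac{3}{352}$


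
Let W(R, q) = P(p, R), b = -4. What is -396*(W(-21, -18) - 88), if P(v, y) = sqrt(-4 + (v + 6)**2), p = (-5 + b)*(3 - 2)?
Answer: 34848 - 396*sqrt(5) ≈ 33963.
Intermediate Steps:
p = -9 (p = (-5 - 4)*(3 - 2) = -9*1 = -9)
P(v, y) = sqrt(-4 + (6 + v)**2)
W(R, q) = sqrt(5) (W(R, q) = sqrt(-4 + (6 - 9)**2) = sqrt(-4 + (-3)**2) = sqrt(-4 + 9) = sqrt(5))
-396*(W(-21, -18) - 88) = -396*(sqrt(5) - 88) = -396*(-88 + sqrt(5)) = 34848 - 396*sqrt(5)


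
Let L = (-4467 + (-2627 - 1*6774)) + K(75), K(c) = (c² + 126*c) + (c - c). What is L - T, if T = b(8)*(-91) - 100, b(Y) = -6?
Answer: 761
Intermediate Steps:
K(c) = c² + 126*c (K(c) = (c² + 126*c) + 0 = c² + 126*c)
T = 446 (T = -6*(-91) - 100 = 546 - 100 = 446)
L = 1207 (L = (-4467 + (-2627 - 1*6774)) + 75*(126 + 75) = (-4467 + (-2627 - 6774)) + 75*201 = (-4467 - 9401) + 15075 = -13868 + 15075 = 1207)
L - T = 1207 - 1*446 = 1207 - 446 = 761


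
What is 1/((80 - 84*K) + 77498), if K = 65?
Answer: 1/72118 ≈ 1.3866e-5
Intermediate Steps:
1/((80 - 84*K) + 77498) = 1/((80 - 84*65) + 77498) = 1/((80 - 5460) + 77498) = 1/(-5380 + 77498) = 1/72118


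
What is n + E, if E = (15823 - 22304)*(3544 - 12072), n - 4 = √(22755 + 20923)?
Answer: 55269972 + √43678 ≈ 5.5270e+7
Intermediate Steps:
n = 4 + √43678 (n = 4 + √(22755 + 20923) = 4 + √43678 ≈ 212.99)
E = 55269968 (E = -6481*(-8528) = 55269968)
n + E = (4 + √43678) + 55269968 = 55269972 + √43678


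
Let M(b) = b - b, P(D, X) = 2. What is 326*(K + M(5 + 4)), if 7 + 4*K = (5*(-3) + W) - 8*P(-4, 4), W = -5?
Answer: -7009/2 ≈ -3504.5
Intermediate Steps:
M(b) = 0
K = -43/4 (K = -7/4 + ((5*(-3) - 5) - 8*2)/4 = -7/4 + ((-15 - 5) - 16)/4 = -7/4 + (-20 - 16)/4 = -7/4 + (¼)*(-36) = -7/4 - 9 = -43/4 ≈ -10.750)
326*(K + M(5 + 4)) = 326*(-43/4 + 0) = 326*(-43/4) = -7009/2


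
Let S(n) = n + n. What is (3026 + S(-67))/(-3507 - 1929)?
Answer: -241/453 ≈ -0.53201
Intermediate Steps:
S(n) = 2*n
(3026 + S(-67))/(-3507 - 1929) = (3026 + 2*(-67))/(-3507 - 1929) = (3026 - 134)/(-5436) = 2892*(-1/5436) = -241/453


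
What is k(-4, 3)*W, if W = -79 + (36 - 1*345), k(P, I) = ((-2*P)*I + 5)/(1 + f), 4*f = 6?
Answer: -22504/5 ≈ -4500.8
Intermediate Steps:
f = 3/2 (f = (1/4)*6 = 3/2 ≈ 1.5000)
k(P, I) = 2 - 4*I*P/5 (k(P, I) = ((-2*P)*I + 5)/(1 + 3/2) = (-2*I*P + 5)/(5/2) = (5 - 2*I*P)*(2/5) = 2 - 4*I*P/5)
W = -388 (W = -79 + (36 - 345) = -79 - 309 = -388)
k(-4, 3)*W = (2 - 4/5*3*(-4))*(-388) = (2 + 48/5)*(-388) = (58/5)*(-388) = -22504/5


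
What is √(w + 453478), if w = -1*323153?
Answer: 5*√5213 ≈ 361.01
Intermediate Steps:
w = -323153
√(w + 453478) = √(-323153 + 453478) = √130325 = 5*√5213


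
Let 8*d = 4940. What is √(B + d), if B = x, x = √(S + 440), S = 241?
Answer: √(2470 + 4*√681)/2 ≈ 25.369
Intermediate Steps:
d = 1235/2 (d = (⅛)*4940 = 1235/2 ≈ 617.50)
x = √681 (x = √(241 + 440) = √681 ≈ 26.096)
B = √681 ≈ 26.096
√(B + d) = √(√681 + 1235/2) = √(1235/2 + √681)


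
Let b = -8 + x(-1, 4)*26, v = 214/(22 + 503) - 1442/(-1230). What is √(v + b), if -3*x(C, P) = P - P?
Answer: I*√118982451/4305 ≈ 2.5338*I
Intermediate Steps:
v = 34009/21525 (v = 214/525 - 1442*(-1/1230) = 214*(1/525) + 721/615 = 214/525 + 721/615 = 34009/21525 ≈ 1.5800)
x(C, P) = 0 (x(C, P) = -(P - P)/3 = -⅓*0 = 0)
b = -8 (b = -8 + 0*26 = -8 + 0 = -8)
√(v + b) = √(34009/21525 - 8) = √(-138191/21525) = I*√118982451/4305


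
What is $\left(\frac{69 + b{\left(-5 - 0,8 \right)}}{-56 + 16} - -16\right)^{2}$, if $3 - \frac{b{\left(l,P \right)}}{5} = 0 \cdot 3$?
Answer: $\frac{19321}{100} \approx 193.21$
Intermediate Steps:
$b{\left(l,P \right)} = 15$ ($b{\left(l,P \right)} = 15 - 5 \cdot 0 \cdot 3 = 15 - 0 = 15 + 0 = 15$)
$\left(\frac{69 + b{\left(-5 - 0,8 \right)}}{-56 + 16} - -16\right)^{2} = \left(\frac{69 + 15}{-56 + 16} - -16\right)^{2} = \left(\frac{84}{-40} + 16\right)^{2} = \left(84 \left(- \frac{1}{40}\right) + 16\right)^{2} = \left(- \frac{21}{10} + 16\right)^{2} = \left(\frac{139}{10}\right)^{2} = \frac{19321}{100}$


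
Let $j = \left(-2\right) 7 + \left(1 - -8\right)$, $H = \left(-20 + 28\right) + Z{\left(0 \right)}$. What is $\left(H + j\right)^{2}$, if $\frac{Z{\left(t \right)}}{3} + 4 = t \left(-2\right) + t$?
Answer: $81$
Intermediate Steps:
$Z{\left(t \right)} = -12 - 3 t$ ($Z{\left(t \right)} = -12 + 3 \left(t \left(-2\right) + t\right) = -12 + 3 \left(- 2 t + t\right) = -12 + 3 \left(- t\right) = -12 - 3 t$)
$H = -4$ ($H = \left(-20 + 28\right) - 12 = 8 + \left(-12 + 0\right) = 8 - 12 = -4$)
$j = -5$ ($j = -14 + \left(1 + 8\right) = -14 + 9 = -5$)
$\left(H + j\right)^{2} = \left(-4 - 5\right)^{2} = \left(-9\right)^{2} = 81$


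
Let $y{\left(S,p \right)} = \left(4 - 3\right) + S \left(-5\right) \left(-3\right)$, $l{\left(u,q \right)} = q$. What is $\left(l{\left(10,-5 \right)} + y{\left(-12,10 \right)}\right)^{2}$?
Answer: $33856$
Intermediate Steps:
$y{\left(S,p \right)} = 1 + 15 S$ ($y{\left(S,p \right)} = 1 + - 5 S \left(-3\right) = 1 + 15 S$)
$\left(l{\left(10,-5 \right)} + y{\left(-12,10 \right)}\right)^{2} = \left(-5 + \left(1 + 15 \left(-12\right)\right)\right)^{2} = \left(-5 + \left(1 - 180\right)\right)^{2} = \left(-5 - 179\right)^{2} = \left(-184\right)^{2} = 33856$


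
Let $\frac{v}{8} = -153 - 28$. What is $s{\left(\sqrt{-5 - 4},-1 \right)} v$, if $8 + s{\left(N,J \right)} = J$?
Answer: $13032$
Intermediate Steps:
$s{\left(N,J \right)} = -8 + J$
$v = -1448$ ($v = 8 \left(-153 - 28\right) = 8 \left(-181\right) = -1448$)
$s{\left(\sqrt{-5 - 4},-1 \right)} v = \left(-8 - 1\right) \left(-1448\right) = \left(-9\right) \left(-1448\right) = 13032$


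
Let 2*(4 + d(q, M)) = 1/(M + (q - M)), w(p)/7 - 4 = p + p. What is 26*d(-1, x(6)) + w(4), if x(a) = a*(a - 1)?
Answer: -33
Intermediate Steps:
w(p) = 28 + 14*p (w(p) = 28 + 7*(p + p) = 28 + 7*(2*p) = 28 + 14*p)
x(a) = a*(-1 + a)
d(q, M) = -4 + 1/(2*q) (d(q, M) = -4 + 1/(2*(M + (q - M))) = -4 + 1/(2*q))
26*d(-1, x(6)) + w(4) = 26*(-4 + (1/2)/(-1)) + (28 + 14*4) = 26*(-4 + (1/2)*(-1)) + (28 + 56) = 26*(-4 - 1/2) + 84 = 26*(-9/2) + 84 = -117 + 84 = -33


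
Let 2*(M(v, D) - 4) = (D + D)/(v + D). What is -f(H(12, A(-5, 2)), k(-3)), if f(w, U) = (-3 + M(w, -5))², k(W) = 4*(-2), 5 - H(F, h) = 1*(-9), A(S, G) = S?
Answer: -16/81 ≈ -0.19753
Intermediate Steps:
M(v, D) = 4 + D/(D + v) (M(v, D) = 4 + ((D + D)/(v + D))/2 = 4 + ((2*D)/(D + v))/2 = 4 + (2*D/(D + v))/2 = 4 + D/(D + v))
H(F, h) = 14 (H(F, h) = 5 - (-9) = 5 - 1*(-9) = 5 + 9 = 14)
k(W) = -8
f(w, U) = (-3 + (-25 + 4*w)/(-5 + w))² (f(w, U) = (-3 + (4*w + 5*(-5))/(-5 + w))² = (-3 + (4*w - 25)/(-5 + w))² = (-3 + (-25 + 4*w)/(-5 + w))²)
-f(H(12, A(-5, 2)), k(-3)) = -(10 - 1*14)²/(-5 + 14)² = -(10 - 14)²/9² = -(-4)²/81 = -16/81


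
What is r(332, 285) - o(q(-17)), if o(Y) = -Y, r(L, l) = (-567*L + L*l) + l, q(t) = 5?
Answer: -93334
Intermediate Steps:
r(L, l) = l - 567*L + L*l
r(332, 285) - o(q(-17)) = (285 - 567*332 + 332*285) - (-1)*5 = (285 - 188244 + 94620) - 1*(-5) = -93339 + 5 = -93334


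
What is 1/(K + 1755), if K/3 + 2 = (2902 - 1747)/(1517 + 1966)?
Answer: 387/677248 ≈ 0.00057143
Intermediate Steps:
K = -1937/387 (K = -6 + 3*((2902 - 1747)/(1517 + 1966)) = -6 + 3*(1155/3483) = -6 + 3*(1155*(1/3483)) = -6 + 3*(385/1161) = -6 + 385/387 = -1937/387 ≈ -5.0052)
1/(K + 1755) = 1/(-1937/387 + 1755) = 1/(677248/387) = 387/677248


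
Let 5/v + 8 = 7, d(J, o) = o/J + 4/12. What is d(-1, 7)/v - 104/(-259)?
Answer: 1348/777 ≈ 1.7349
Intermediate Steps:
d(J, o) = ⅓ + o/J (d(J, o) = o/J + 4*(1/12) = o/J + ⅓ = ⅓ + o/J)
v = -5 (v = 5/(-8 + 7) = 5/(-1) = 5*(-1) = -5)
d(-1, 7)/v - 104/(-259) = ((7 + (⅓)*(-1))/(-1))/(-5) - 104/(-259) = -(7 - ⅓)*(-⅕) - 104*(-1/259) = -1*20/3*(-⅕) + 104/259 = -20/3*(-⅕) + 104/259 = 4/3 + 104/259 = 1348/777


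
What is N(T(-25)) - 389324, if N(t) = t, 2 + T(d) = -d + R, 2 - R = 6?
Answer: -389305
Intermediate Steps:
R = -4 (R = 2 - 1*6 = 2 - 6 = -4)
T(d) = -6 - d (T(d) = -2 + (-d - 4) = -2 + (-4 - d) = -6 - d)
N(T(-25)) - 389324 = (-6 - 1*(-25)) - 389324 = (-6 + 25) - 389324 = 19 - 389324 = -389305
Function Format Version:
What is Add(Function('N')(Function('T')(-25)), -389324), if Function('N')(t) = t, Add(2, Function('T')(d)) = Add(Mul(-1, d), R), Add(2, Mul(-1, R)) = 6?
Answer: -389305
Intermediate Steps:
R = -4 (R = Add(2, Mul(-1, 6)) = Add(2, -6) = -4)
Function('T')(d) = Add(-6, Mul(-1, d)) (Function('T')(d) = Add(-2, Add(Mul(-1, d), -4)) = Add(-2, Add(-4, Mul(-1, d))) = Add(-6, Mul(-1, d)))
Add(Function('N')(Function('T')(-25)), -389324) = Add(Add(-6, Mul(-1, -25)), -389324) = Add(Add(-6, 25), -389324) = Add(19, -389324) = -389305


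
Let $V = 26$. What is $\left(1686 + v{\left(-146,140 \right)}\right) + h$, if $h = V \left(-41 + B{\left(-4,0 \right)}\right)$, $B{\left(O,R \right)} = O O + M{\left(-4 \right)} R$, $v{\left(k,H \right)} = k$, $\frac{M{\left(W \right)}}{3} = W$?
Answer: $890$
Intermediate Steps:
$M{\left(W \right)} = 3 W$
$B{\left(O,R \right)} = O^{2} - 12 R$ ($B{\left(O,R \right)} = O O + 3 \left(-4\right) R = O^{2} - 12 R$)
$h = -650$ ($h = 26 \left(-41 + \left(\left(-4\right)^{2} - 0\right)\right) = 26 \left(-41 + \left(16 + 0\right)\right) = 26 \left(-41 + 16\right) = 26 \left(-25\right) = -650$)
$\left(1686 + v{\left(-146,140 \right)}\right) + h = \left(1686 - 146\right) - 650 = 1540 - 650 = 890$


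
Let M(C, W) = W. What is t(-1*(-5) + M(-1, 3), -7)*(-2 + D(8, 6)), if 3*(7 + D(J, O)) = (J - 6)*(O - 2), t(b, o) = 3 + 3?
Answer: -38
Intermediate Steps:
t(b, o) = 6
D(J, O) = -7 + (-6 + J)*(-2 + O)/3 (D(J, O) = -7 + ((J - 6)*(O - 2))/3 = -7 + ((-6 + J)*(-2 + O))/3 = -7 + (-6 + J)*(-2 + O)/3)
t(-1*(-5) + M(-1, 3), -7)*(-2 + D(8, 6)) = 6*(-2 + (-3 - 2*6 - ⅔*8 + (⅓)*8*6)) = 6*(-2 + (-3 - 12 - 16/3 + 16)) = 6*(-2 - 13/3) = 6*(-19/3) = -38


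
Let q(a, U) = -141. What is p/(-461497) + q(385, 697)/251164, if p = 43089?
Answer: -10887476673/115911432508 ≈ -0.093929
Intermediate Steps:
p/(-461497) + q(385, 697)/251164 = 43089/(-461497) - 141/251164 = 43089*(-1/461497) - 141*1/251164 = -43089/461497 - 141/251164 = -10887476673/115911432508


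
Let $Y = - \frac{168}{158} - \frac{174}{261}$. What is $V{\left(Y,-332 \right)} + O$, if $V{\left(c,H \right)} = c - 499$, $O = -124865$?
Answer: $- \frac{29711678}{237} \approx -1.2537 \cdot 10^{5}$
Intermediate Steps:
$Y = - \frac{410}{237}$ ($Y = \left(-168\right) \frac{1}{158} - \frac{2}{3} = - \frac{84}{79} - \frac{2}{3} = - \frac{410}{237} \approx -1.73$)
$V{\left(c,H \right)} = -499 + c$
$V{\left(Y,-332 \right)} + O = \left(-499 - \frac{410}{237}\right) - 124865 = - \frac{118673}{237} - 124865 = - \frac{29711678}{237}$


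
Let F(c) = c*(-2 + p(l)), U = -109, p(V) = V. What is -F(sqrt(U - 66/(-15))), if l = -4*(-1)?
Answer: -2*I*sqrt(2615)/5 ≈ -20.455*I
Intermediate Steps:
l = 4
F(c) = 2*c (F(c) = c*(-2 + 4) = c*2 = 2*c)
-F(sqrt(U - 66/(-15))) = -2*sqrt(-109 - 66/(-15)) = -2*sqrt(-109 - 66*(-1/15)) = -2*sqrt(-109 + 22/5) = -2*sqrt(-523/5) = -2*I*sqrt(2615)/5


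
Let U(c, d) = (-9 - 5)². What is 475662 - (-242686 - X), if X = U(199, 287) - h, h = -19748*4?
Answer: 797536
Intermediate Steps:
U(c, d) = 196 (U(c, d) = (-14)² = 196)
h = -78992
X = 79188 (X = 196 - 1*(-78992) = 196 + 78992 = 79188)
475662 - (-242686 - X) = 475662 - (-242686 - 1*79188) = 475662 - (-242686 - 79188) = 475662 - 1*(-321874) = 475662 + 321874 = 797536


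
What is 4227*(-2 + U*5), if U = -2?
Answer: -50724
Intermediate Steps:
4227*(-2 + U*5) = 4227*(-2 - 2*5) = 4227*(-2 - 10) = 4227*(-12) = -50724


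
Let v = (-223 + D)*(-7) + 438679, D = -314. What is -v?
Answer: -442438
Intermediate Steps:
v = 442438 (v = (-223 - 314)*(-7) + 438679 = -537*(-7) + 438679 = 3759 + 438679 = 442438)
-v = -1*442438 = -442438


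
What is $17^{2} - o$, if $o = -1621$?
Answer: $1910$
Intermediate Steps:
$17^{2} - o = 17^{2} - -1621 = 289 + 1621 = 1910$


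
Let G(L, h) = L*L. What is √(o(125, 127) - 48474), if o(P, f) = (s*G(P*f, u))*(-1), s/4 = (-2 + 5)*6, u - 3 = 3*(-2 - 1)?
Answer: 3*I*√2016130386 ≈ 1.347e+5*I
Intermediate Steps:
u = -6 (u = 3 + 3*(-2 - 1) = 3 + 3*(-3) = 3 - 9 = -6)
G(L, h) = L²
s = 72 (s = 4*((-2 + 5)*6) = 4*(3*6) = 4*18 = 72)
o(P, f) = -72*P²*f² (o(P, f) = (72*(P*f)²)*(-1) = (72*(P²*f²))*(-1) = (72*P²*f²)*(-1) = -72*P²*f²)
√(o(125, 127) - 48474) = √(-72*125²*127² - 48474) = √(-72*15625*16129 - 48474) = √(-18145125000 - 48474) = √(-18145173474) = 3*I*√2016130386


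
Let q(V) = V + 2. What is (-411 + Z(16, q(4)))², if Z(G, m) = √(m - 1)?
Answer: (411 - √5)² ≈ 1.6709e+5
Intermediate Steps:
q(V) = 2 + V
Z(G, m) = √(-1 + m)
(-411 + Z(16, q(4)))² = (-411 + √(-1 + (2 + 4)))² = (-411 + √(-1 + 6))² = (-411 + √5)²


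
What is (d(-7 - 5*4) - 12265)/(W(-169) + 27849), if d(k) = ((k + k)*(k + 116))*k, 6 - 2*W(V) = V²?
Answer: 234994/27143 ≈ 8.6576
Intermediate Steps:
W(V) = 3 - V²/2
d(k) = 2*k²*(116 + k) (d(k) = ((2*k)*(116 + k))*k = (2*k*(116 + k))*k = 2*k²*(116 + k))
(d(-7 - 5*4) - 12265)/(W(-169) + 27849) = (2*(-7 - 5*4)²*(116 + (-7 - 5*4)) - 12265)/((3 - ½*(-169)²) + 27849) = (2*(-7 - 20)²*(116 + (-7 - 20)) - 12265)/((3 - ½*28561) + 27849) = (2*(-27)²*(116 - 27) - 12265)/((3 - 28561/2) + 27849) = (2*729*89 - 12265)/(-28555/2 + 27849) = (129762 - 12265)/(27143/2) = 117497*(2/27143) = 234994/27143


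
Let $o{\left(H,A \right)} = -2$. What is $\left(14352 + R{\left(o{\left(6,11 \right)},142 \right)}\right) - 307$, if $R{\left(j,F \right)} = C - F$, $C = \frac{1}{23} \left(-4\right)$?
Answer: $\frac{319765}{23} \approx 13903.0$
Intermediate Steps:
$C = - \frac{4}{23}$ ($C = \frac{1}{23} \left(-4\right) = - \frac{4}{23} \approx -0.17391$)
$R{\left(j,F \right)} = - \frac{4}{23} - F$
$\left(14352 + R{\left(o{\left(6,11 \right)},142 \right)}\right) - 307 = \left(14352 - \frac{3270}{23}\right) - 307 = \frac{326826}{23} - 307 = \frac{319765}{23}$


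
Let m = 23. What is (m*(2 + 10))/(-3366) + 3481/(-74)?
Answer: -1956245/41514 ≈ -47.123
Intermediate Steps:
(m*(2 + 10))/(-3366) + 3481/(-74) = (23*(2 + 10))/(-3366) + 3481/(-74) = (23*12)*(-1/3366) + 3481*(-1/74) = 276*(-1/3366) - 3481/74 = -46/561 - 3481/74 = -1956245/41514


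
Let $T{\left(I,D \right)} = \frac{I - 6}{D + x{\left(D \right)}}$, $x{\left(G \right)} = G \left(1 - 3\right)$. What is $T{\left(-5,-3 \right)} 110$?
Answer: $- \frac{1210}{3} \approx -403.33$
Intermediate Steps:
$x{\left(G \right)} = - 2 G$ ($x{\left(G \right)} = G \left(-2\right) = - 2 G$)
$T{\left(I,D \right)} = - \frac{-6 + I}{D}$ ($T{\left(I,D \right)} = \frac{I - 6}{D - 2 D} = \frac{-6 + I}{\left(-1\right) D} = \left(-6 + I\right) \left(- \frac{1}{D}\right) = - \frac{-6 + I}{D}$)
$T{\left(-5,-3 \right)} 110 = \frac{6 - -5}{-3} \cdot 110 = - \frac{6 + 5}{3} \cdot 110 = \left(- \frac{1}{3}\right) 11 \cdot 110 = \left(- \frac{11}{3}\right) 110 = - \frac{1210}{3}$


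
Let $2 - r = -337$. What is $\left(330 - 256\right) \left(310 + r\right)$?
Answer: $48026$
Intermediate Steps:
$r = 339$ ($r = 2 - -337 = 2 + 337 = 339$)
$\left(330 - 256\right) \left(310 + r\right) = \left(330 - 256\right) \left(310 + 339\right) = 74 \cdot 649 = 48026$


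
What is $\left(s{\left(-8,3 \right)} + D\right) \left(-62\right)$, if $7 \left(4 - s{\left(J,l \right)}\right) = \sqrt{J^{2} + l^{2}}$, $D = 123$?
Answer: $-7874 + \frac{62 \sqrt{73}}{7} \approx -7798.3$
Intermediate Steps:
$s{\left(J,l \right)} = 4 - \frac{\sqrt{J^{2} + l^{2}}}{7}$
$\left(s{\left(-8,3 \right)} + D\right) \left(-62\right) = \left(\left(4 - \frac{\sqrt{\left(-8\right)^{2} + 3^{2}}}{7}\right) + 123\right) \left(-62\right) = \left(\left(4 - \frac{\sqrt{64 + 9}}{7}\right) + 123\right) \left(-62\right) = \left(\left(4 - \frac{\sqrt{73}}{7}\right) + 123\right) \left(-62\right) = \left(127 - \frac{\sqrt{73}}{7}\right) \left(-62\right) = -7874 + \frac{62 \sqrt{73}}{7}$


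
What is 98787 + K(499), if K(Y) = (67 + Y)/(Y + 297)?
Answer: 39317509/398 ≈ 98788.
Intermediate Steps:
K(Y) = (67 + Y)/(297 + Y)
98787 + K(499) = 98787 + (67 + 499)/(297 + 499) = 98787 + 566/796 = 98787 + (1/796)*566 = 98787 + 283/398 = 39317509/398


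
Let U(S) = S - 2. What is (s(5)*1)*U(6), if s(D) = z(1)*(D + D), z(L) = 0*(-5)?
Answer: 0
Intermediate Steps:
z(L) = 0
U(S) = -2 + S
s(D) = 0 (s(D) = 0*(D + D) = 0*(2*D) = 0)
(s(5)*1)*U(6) = (0*1)*(-2 + 6) = 0*4 = 0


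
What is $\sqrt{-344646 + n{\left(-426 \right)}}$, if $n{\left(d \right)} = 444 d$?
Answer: $9 i \sqrt{6590} \approx 730.61 i$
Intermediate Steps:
$\sqrt{-344646 + n{\left(-426 \right)}} = \sqrt{-344646 + 444 \left(-426\right)} = \sqrt{-344646 - 189144} = \sqrt{-533790} = 9 i \sqrt{6590}$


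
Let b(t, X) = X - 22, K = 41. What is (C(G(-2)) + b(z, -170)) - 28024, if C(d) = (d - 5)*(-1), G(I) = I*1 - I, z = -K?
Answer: -28211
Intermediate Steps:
z = -41 (z = -1*41 = -41)
G(I) = 0 (G(I) = I - I = 0)
b(t, X) = -22 + X
C(d) = 5 - d (C(d) = (-5 + d)*(-1) = 5 - d)
(C(G(-2)) + b(z, -170)) - 28024 = ((5 - 1*0) + (-22 - 170)) - 28024 = ((5 + 0) - 192) - 28024 = (5 - 192) - 28024 = -187 - 28024 = -28211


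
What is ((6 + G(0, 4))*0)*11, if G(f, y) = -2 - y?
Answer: 0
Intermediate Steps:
((6 + G(0, 4))*0)*11 = ((6 + (-2 - 1*4))*0)*11 = ((6 + (-2 - 4))*0)*11 = ((6 - 6)*0)*11 = (0*0)*11 = 0*11 = 0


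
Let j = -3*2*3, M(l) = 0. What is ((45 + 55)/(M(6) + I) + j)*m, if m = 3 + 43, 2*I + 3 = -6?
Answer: -16652/9 ≈ -1850.2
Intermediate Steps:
I = -9/2 (I = -3/2 + (½)*(-6) = -3/2 - 3 = -9/2 ≈ -4.5000)
j = -18 (j = -6*3 = -18)
m = 46
((45 + 55)/(M(6) + I) + j)*m = ((45 + 55)/(0 - 9/2) - 18)*46 = (100/(-9/2) - 18)*46 = (100*(-2/9) - 18)*46 = (-200/9 - 18)*46 = -362/9*46 = -16652/9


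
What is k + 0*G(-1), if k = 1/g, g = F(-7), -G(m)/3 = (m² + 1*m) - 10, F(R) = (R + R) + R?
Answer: -1/21 ≈ -0.047619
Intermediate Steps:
F(R) = 3*R (F(R) = 2*R + R = 3*R)
G(m) = 30 - 3*m - 3*m² (G(m) = -3*((m² + 1*m) - 10) = -3*((m² + m) - 10) = -3*((m + m²) - 10) = -3*(-10 + m + m²) = 30 - 3*m - 3*m²)
g = -21 (g = 3*(-7) = -21)
k = -1/21 (k = 1/(-21) = -1/21 ≈ -0.047619)
k + 0*G(-1) = -1/21 + 0*(30 - 3*(-1) - 3*(-1)²) = -1/21 + 0*(30 + 3 - 3*1) = -1/21 + 0*(30 + 3 - 3) = -1/21 + 0*30 = -1/21 + 0 = -1/21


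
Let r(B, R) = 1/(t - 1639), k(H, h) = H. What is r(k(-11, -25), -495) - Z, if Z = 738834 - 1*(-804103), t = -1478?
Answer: -4809334630/3117 ≈ -1.5429e+6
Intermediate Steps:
Z = 1542937 (Z = 738834 + 804103 = 1542937)
r(B, R) = -1/3117 (r(B, R) = 1/(-1478 - 1639) = 1/(-3117) = -1/3117)
r(k(-11, -25), -495) - Z = -1/3117 - 1*1542937 = -1/3117 - 1542937 = -4809334630/3117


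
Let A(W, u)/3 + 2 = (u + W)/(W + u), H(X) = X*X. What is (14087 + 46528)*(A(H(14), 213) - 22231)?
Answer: -1347713910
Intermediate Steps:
H(X) = X**2
A(W, u) = -3 (A(W, u) = -6 + 3*((u + W)/(W + u)) = -6 + 3*((W + u)/(W + u)) = -6 + 3*1 = -6 + 3 = -3)
(14087 + 46528)*(A(H(14), 213) - 22231) = (14087 + 46528)*(-3 - 22231) = 60615*(-22234) = -1347713910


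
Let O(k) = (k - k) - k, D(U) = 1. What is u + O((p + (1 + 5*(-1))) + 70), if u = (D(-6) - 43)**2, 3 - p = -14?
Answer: 1681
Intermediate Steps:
p = 17 (p = 3 - 1*(-14) = 3 + 14 = 17)
u = 1764 (u = (1 - 43)**2 = (-42)**2 = 1764)
O(k) = -k (O(k) = 0 - k = -k)
u + O((p + (1 + 5*(-1))) + 70) = 1764 - ((17 + (1 + 5*(-1))) + 70) = 1764 - ((17 + (1 - 5)) + 70) = 1764 - ((17 - 4) + 70) = 1764 - (13 + 70) = 1764 - 1*83 = 1764 - 83 = 1681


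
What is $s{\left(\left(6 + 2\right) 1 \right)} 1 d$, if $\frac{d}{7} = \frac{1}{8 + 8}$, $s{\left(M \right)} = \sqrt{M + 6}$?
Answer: $\frac{7 \sqrt{14}}{16} \approx 1.637$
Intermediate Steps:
$s{\left(M \right)} = \sqrt{6 + M}$
$d = \frac{7}{16}$ ($d = \frac{7}{8 + 8} = \frac{7}{16} \approx 0.4375$)
$s{\left(\left(6 + 2\right) 1 \right)} 1 d = \sqrt{6 + \left(6 + 2\right) 1} \cdot 1 \cdot \frac{7}{16} = \sqrt{6 + 8 \cdot 1} \cdot 1 \cdot \frac{7}{16} = \sqrt{6 + 8} \cdot 1 \cdot \frac{7}{16} = \sqrt{14} \cdot 1 \cdot \frac{7}{16} = \sqrt{14} \cdot \frac{7}{16} = \frac{7 \sqrt{14}}{16}$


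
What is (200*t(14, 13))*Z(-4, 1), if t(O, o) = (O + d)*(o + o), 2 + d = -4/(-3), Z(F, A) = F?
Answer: -832000/3 ≈ -2.7733e+5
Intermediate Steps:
d = -2/3 (d = -2 - 4/(-3) = -2 - 4*(-1)/3 = -2 - 4*(-1/3) = -2 + 4/3 = -2/3 ≈ -0.66667)
t(O, o) = 2*o*(-2/3 + O) (t(O, o) = (O - 2/3)*(o + o) = (-2/3 + O)*(2*o) = 2*o*(-2/3 + O))
(200*t(14, 13))*Z(-4, 1) = (200*((2/3)*13*(-2 + 3*14)))*(-4) = (200*((2/3)*13*(-2 + 42)))*(-4) = (200*((2/3)*13*40))*(-4) = (200*(1040/3))*(-4) = (208000/3)*(-4) = -832000/3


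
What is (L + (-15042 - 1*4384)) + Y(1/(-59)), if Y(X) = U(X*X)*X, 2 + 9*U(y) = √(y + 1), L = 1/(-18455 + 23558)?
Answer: -5848720609/301077 - √3482/31329 ≈ -19426.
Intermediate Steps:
L = 1/5103 ≈ 0.00019596
U(y) = -2/9 + √(1 + y)/9 (U(y) = -2/9 + √(y + 1)/9 = -2/9 + √(1 + y)/9)
Y(X) = X*(-2/9 + √(1 + X²)/9) (Y(X) = (-2/9 + √(1 + X*X)/9)*X = (-2/9 + √(1 + X²)/9)*X = X*(-2/9 + √(1 + X²)/9))
(L + (-15042 - 1*4384)) + Y(1/(-59)) = (1/5103 + (-15042 - 1*4384)) + (⅑)*(-2 + √(1 + (1/(-59))²))/(-59) = (1/5103 + (-15042 - 4384)) + (⅑)*(-1/59)*(-2 + √(1 + (-1/59)²)) = (1/5103 - 19426) + (⅑)*(-1/59)*(-2 + √(1 + 1/3481)) = -99130877/5103 + (⅑)*(-1/59)*(-2 + √(3482/3481)) = -99130877/5103 + (⅑)*(-1/59)*(-2 + √3482/59) = -99130877/5103 + (2/531 - √3482/31329) = -5848720609/301077 - √3482/31329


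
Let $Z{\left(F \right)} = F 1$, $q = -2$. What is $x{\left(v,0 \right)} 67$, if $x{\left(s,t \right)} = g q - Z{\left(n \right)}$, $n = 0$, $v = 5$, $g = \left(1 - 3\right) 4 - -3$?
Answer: $670$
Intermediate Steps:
$g = -5$ ($g = \left(-2\right) 4 + 3 = -8 + 3 = -5$)
$Z{\left(F \right)} = F$
$x{\left(s,t \right)} = 10$ ($x{\left(s,t \right)} = \left(-5\right) \left(-2\right) - 0 = 10 + 0 = 10$)
$x{\left(v,0 \right)} 67 = 10 \cdot 67 = 670$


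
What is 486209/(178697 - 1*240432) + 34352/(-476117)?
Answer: -233613091173/29393082995 ≈ -7.9479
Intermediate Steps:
486209/(178697 - 1*240432) + 34352/(-476117) = 486209/(178697 - 240432) + 34352*(-1/476117) = 486209/(-61735) - 34352/476117 = 486209*(-1/61735) - 34352/476117 = -486209/61735 - 34352/476117 = -233613091173/29393082995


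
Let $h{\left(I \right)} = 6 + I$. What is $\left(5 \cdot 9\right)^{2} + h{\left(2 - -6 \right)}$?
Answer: $2039$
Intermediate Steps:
$\left(5 \cdot 9\right)^{2} + h{\left(2 - -6 \right)} = \left(5 \cdot 9\right)^{2} + \left(6 + \left(2 - -6\right)\right) = 45^{2} + \left(6 + \left(2 + 6\right)\right) = 2025 + \left(6 + 8\right) = 2025 + 14 = 2039$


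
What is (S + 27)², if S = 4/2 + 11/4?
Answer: 16129/16 ≈ 1008.1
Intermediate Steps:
S = 19/4 (S = 4*(½) + 11*(¼) = 2 + 11/4 = 19/4 ≈ 4.7500)
(S + 27)² = (19/4 + 27)² = (127/4)² = 16129/16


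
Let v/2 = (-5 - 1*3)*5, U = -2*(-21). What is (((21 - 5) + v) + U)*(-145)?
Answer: 3190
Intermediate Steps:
U = 42
v = -80 (v = 2*((-5 - 1*3)*5) = 2*((-5 - 3)*5) = 2*(-8*5) = 2*(-40) = -80)
(((21 - 5) + v) + U)*(-145) = (((21 - 5) - 80) + 42)*(-145) = ((16 - 80) + 42)*(-145) = (-64 + 42)*(-145) = -22*(-145) = 3190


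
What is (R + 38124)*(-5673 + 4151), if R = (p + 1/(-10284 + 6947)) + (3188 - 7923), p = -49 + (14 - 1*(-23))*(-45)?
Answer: -160874599428/3337 ≈ -4.8209e+7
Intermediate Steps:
p = -1714 (p = -49 + (14 + 23)*(-45) = -49 + 37*(-45) = -49 - 1665 = -1714)
R = -21520314/3337 (R = (-1714 + 1/(-10284 + 6947)) + (3188 - 7923) = (-1714 + 1/(-3337)) - 4735 = (-1714 - 1/3337) - 4735 = -5719619/3337 - 4735 = -21520314/3337 ≈ -6449.0)
(R + 38124)*(-5673 + 4151) = (-21520314/3337 + 38124)*(-5673 + 4151) = (105699474/3337)*(-1522) = -160874599428/3337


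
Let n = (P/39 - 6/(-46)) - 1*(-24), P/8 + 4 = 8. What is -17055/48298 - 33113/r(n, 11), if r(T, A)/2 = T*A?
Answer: -360740551647/5945266459 ≈ -60.677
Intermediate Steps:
P = 32 (P = -32 + 8*8 = -32 + 64 = 32)
n = 22381/897 (n = (32/39 - 6/(-46)) - 1*(-24) = (32*(1/39) - 6*(-1/46)) + 24 = (32/39 + 3/23) + 24 = 853/897 + 24 = 22381/897 ≈ 24.951)
r(T, A) = 2*A*T (r(T, A) = 2*(T*A) = 2*(A*T) = 2*A*T)
-17055/48298 - 33113/r(n, 11) = -17055/48298 - 33113/(2*11*(22381/897)) = -17055*1/48298 - 33113/492382/897 = -17055/48298 - 33113*897/492382 = -17055/48298 - 29702361/492382 = -360740551647/5945266459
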